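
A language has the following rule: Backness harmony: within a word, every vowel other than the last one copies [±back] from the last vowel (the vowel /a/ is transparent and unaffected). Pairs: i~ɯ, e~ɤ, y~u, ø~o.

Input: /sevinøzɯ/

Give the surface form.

/e/ harmonizes with /ɯ/ ([+back]) → [ɤ]
/i/ harmonizes with /ɯ/ ([+back]) → [ɯ]
/ø/ harmonizes with /ɯ/ ([+back]) → [o]

[sɤvɯnozɯ]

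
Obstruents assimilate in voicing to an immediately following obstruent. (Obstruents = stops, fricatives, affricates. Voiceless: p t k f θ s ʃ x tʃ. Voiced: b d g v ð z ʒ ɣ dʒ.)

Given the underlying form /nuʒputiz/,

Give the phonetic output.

/ʒ/ before /p/ (voiceless) → [ʃ]

[nuʃputiz]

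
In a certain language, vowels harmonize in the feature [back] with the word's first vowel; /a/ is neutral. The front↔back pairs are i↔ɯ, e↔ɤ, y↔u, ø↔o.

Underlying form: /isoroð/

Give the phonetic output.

/o/ harmonizes with /i/ ([-back]) → [ø]
/o/ harmonizes with /i/ ([-back]) → [ø]

[isørøð]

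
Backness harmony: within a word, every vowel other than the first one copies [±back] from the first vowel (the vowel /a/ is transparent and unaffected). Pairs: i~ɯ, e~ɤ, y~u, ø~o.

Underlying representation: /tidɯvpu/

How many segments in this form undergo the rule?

/ɯ/ harmonizes with /i/ ([-back]) → [i]
/u/ harmonizes with /i/ ([-back]) → [y]
2 segments change.

2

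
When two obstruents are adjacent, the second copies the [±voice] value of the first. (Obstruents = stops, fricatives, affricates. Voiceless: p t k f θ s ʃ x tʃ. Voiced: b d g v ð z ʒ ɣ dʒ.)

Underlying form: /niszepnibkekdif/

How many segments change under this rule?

3

/z/ after /s/ (voiceless) → [s]
/k/ after /b/ (voiced) → [g]
/d/ after /k/ (voiceless) → [t]
3 segments change.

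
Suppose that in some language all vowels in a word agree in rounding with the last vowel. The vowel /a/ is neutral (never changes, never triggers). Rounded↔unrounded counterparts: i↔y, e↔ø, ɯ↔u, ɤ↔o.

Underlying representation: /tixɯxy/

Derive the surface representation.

[tyxuxy]

/i/ harmonizes with /y/ ([+round]) → [y]
/ɯ/ harmonizes with /y/ ([+round]) → [u]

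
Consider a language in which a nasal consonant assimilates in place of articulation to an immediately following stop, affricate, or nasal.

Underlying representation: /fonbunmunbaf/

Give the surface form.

[fombummumbaf]

/n/ before /b/ (labial) → [m]
/n/ before /m/ (labial) → [m]
/n/ before /b/ (labial) → [m]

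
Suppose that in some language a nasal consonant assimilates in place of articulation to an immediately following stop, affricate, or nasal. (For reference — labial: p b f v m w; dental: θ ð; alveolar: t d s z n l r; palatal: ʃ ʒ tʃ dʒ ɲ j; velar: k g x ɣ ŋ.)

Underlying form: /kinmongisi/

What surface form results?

[kimmoŋgisi]

/n/ before /m/ (labial) → [m]
/n/ before /g/ (velar) → [ŋ]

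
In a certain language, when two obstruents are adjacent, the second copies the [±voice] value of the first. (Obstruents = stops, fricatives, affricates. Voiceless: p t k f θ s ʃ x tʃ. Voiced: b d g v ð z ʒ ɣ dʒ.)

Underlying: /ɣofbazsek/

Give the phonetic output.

[ɣofpazzek]

/b/ after /f/ (voiceless) → [p]
/s/ after /z/ (voiced) → [z]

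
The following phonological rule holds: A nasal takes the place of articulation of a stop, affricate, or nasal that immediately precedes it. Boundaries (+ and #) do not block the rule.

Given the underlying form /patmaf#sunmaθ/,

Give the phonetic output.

[patnaf#sunnaθ]

/m/ after /t/ (alveolar) → [n]
/m/ after /n/ (alveolar) → [n]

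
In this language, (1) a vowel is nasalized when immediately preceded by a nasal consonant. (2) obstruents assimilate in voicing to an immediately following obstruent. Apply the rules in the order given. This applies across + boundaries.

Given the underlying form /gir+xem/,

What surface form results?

Rule 1: no segment meets the rule's conditions; no change.
After rule 1: gir+xem
Rule 2: no segment meets the rule's conditions; no change.

[gir+xem]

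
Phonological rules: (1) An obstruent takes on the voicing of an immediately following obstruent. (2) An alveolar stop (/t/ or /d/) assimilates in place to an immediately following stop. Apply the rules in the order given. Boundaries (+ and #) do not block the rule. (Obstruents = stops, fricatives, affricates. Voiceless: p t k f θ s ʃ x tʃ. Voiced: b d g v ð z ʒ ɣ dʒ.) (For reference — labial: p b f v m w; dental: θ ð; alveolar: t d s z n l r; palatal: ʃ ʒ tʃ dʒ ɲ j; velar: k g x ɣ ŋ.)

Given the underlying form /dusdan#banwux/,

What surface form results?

Rule 1: /s/ before /d/ (voiced) → [z]
After rule 1: duzdan#banwux
Rule 2: no segment meets the rule's conditions; no change.

[duzdan#banwux]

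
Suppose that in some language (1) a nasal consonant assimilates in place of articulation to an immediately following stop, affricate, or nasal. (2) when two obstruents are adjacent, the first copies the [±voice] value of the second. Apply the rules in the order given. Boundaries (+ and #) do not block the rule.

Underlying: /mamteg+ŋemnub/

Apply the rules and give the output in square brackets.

Rule 1: /m/ before /t/ (alveolar) → [n]
Rule 1: /m/ before /n/ (alveolar) → [n]
After rule 1: manteg+ŋennub
Rule 2: no segment meets the rule's conditions; no change.

[manteg+ŋennub]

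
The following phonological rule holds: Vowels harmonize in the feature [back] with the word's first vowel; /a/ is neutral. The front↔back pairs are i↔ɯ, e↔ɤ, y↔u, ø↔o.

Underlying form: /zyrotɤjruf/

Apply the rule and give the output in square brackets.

[zyrøtejryf]

/o/ harmonizes with /y/ ([-back]) → [ø]
/ɤ/ harmonizes with /y/ ([-back]) → [e]
/u/ harmonizes with /y/ ([-back]) → [y]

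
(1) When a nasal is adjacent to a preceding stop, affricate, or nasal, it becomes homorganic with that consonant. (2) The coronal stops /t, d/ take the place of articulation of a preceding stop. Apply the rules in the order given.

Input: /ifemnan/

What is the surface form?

[ifemman]

Rule 1: /n/ after /m/ (labial) → [m]
After rule 1: ifemman
Rule 2: no segment meets the rule's conditions; no change.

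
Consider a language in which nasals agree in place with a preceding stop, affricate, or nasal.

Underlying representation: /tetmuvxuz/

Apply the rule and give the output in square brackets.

[tetnuvxuz]

/m/ after /t/ (alveolar) → [n]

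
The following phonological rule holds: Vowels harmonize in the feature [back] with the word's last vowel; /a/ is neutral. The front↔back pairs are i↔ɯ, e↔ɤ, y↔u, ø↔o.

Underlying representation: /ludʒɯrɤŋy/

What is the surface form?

[lydʒireŋy]

/u/ harmonizes with /y/ ([-back]) → [y]
/ɯ/ harmonizes with /y/ ([-back]) → [i]
/ɤ/ harmonizes with /y/ ([-back]) → [e]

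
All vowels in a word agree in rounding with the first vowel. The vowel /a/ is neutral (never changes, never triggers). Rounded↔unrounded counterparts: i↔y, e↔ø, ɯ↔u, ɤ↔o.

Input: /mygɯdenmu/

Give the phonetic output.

/ɯ/ harmonizes with /y/ ([+round]) → [u]
/e/ harmonizes with /y/ ([+round]) → [ø]

[mygudønmu]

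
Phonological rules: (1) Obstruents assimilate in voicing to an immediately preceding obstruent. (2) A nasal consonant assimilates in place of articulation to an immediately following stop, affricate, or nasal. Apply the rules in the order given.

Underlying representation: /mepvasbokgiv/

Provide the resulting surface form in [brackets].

[mepfaspokkiv]

Rule 1: /v/ after /p/ (voiceless) → [f]
Rule 1: /b/ after /s/ (voiceless) → [p]
Rule 1: /g/ after /k/ (voiceless) → [k]
After rule 1: mepfaspokkiv
Rule 2: no segment meets the rule's conditions; no change.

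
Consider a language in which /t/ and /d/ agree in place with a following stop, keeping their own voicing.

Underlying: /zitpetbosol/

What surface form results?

[zippepbosol]

/t/ before /p/ (labial) → [p]
/t/ before /b/ (labial) → [p]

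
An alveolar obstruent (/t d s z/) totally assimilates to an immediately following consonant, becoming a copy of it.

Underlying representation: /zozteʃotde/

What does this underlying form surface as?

[zotteʃodde]

/z/ before /t/ → [t] (total assimilation)
/t/ before /d/ → [d] (total assimilation)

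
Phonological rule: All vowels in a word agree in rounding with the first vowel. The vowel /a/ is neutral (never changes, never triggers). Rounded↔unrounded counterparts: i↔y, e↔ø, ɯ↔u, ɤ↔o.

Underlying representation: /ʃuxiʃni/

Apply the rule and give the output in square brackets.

[ʃuxyʃny]

/i/ harmonizes with /u/ ([+round]) → [y]
/i/ harmonizes with /u/ ([+round]) → [y]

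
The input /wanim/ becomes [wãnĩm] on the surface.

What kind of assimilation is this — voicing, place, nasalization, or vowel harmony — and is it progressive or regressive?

nasalization, regressive

/a/→[ã] /i/→[ĩ].
Each target copies a feature from the following segment, so the direction is regressive.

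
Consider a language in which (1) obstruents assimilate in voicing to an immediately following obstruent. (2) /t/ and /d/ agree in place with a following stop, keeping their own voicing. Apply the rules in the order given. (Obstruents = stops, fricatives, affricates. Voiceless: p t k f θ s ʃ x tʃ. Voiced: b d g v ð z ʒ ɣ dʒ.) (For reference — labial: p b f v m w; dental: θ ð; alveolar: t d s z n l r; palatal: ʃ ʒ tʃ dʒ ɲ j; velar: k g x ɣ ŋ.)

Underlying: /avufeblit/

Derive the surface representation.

Rule 1: no segment meets the rule's conditions; no change.
After rule 1: avufeblit
Rule 2: no segment meets the rule's conditions; no change.

[avufeblit]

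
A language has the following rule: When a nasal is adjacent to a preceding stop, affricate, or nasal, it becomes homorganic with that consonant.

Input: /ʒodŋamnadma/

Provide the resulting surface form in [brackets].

/ŋ/ after /d/ (alveolar) → [n]
/n/ after /m/ (labial) → [m]
/m/ after /d/ (alveolar) → [n]

[ʒodnammadna]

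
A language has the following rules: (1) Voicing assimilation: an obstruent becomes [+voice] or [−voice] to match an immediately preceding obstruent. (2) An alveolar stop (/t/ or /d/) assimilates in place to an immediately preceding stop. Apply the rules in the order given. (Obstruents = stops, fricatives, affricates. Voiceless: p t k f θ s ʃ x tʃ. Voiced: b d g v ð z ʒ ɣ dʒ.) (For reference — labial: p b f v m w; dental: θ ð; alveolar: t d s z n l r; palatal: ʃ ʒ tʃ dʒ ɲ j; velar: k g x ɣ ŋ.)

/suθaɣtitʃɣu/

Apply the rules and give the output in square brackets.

Rule 1: /t/ after /ɣ/ (voiced) → [d]
Rule 1: /ɣ/ after /tʃ/ (voiceless) → [x]
After rule 1: suθaɣditʃxu
Rule 2: no segment meets the rule's conditions; no change.

[suθaɣditʃxu]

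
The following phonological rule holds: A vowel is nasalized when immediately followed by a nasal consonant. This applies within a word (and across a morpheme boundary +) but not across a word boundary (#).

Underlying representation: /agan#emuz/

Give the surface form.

/a/ before nasal /n/ → [ã]
/e/ before nasal /m/ → [ẽ]

[agãn#ẽmuz]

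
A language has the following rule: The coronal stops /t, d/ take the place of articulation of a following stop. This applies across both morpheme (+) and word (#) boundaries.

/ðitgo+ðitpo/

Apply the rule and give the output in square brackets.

[ðikgo+ðippo]

/t/ before /g/ (velar) → [k]
/t/ before /p/ (labial) → [p]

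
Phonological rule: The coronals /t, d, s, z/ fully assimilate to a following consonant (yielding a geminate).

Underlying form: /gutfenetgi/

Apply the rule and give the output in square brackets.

/t/ before /f/ → [f] (total assimilation)
/t/ before /g/ → [g] (total assimilation)

[guffeneggi]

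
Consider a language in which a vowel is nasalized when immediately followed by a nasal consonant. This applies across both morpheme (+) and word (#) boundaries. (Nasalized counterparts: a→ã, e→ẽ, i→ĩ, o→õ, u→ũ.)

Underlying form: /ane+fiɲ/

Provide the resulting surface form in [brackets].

/a/ before nasal /n/ → [ã]
/i/ before nasal /ɲ/ → [ĩ]

[ãne+fĩɲ]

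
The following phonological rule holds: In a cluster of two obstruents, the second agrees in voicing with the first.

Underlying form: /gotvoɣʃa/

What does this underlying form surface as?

/v/ after /t/ (voiceless) → [f]
/ʃ/ after /ɣ/ (voiced) → [ʒ]

[gotfoɣʒa]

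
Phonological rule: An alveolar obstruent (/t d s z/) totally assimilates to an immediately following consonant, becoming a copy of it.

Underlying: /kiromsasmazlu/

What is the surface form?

/s/ before /m/ → [m] (total assimilation)
/z/ before /l/ → [l] (total assimilation)

[kiromsammallu]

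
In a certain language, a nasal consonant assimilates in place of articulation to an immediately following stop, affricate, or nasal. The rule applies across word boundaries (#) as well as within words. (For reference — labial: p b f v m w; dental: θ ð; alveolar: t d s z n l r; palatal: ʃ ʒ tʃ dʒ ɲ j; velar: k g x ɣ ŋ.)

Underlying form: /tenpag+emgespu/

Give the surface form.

/n/ before /p/ (labial) → [m]
/m/ before /g/ (velar) → [ŋ]

[tempag+eŋgespu]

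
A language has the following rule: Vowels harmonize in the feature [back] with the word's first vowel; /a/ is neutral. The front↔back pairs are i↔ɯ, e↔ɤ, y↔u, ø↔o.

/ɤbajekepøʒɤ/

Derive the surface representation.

[ɤbajɤkɤpoʒɤ]

/e/ harmonizes with /ɤ/ ([+back]) → [ɤ]
/e/ harmonizes with /ɤ/ ([+back]) → [ɤ]
/ø/ harmonizes with /ɤ/ ([+back]) → [o]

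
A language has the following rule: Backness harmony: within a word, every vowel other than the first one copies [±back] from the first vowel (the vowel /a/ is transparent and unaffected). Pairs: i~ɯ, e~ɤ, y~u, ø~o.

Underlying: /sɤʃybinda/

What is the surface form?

[sɤʃubɯnda]

/y/ harmonizes with /ɤ/ ([+back]) → [u]
/i/ harmonizes with /ɤ/ ([+back]) → [ɯ]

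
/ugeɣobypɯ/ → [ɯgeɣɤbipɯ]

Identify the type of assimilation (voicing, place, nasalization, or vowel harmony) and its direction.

vowel harmony, regressive

/u/→[ɯ] /o/→[ɤ] /y/→[i].
Vowels agree with the last vowel, so the harmony is regressive.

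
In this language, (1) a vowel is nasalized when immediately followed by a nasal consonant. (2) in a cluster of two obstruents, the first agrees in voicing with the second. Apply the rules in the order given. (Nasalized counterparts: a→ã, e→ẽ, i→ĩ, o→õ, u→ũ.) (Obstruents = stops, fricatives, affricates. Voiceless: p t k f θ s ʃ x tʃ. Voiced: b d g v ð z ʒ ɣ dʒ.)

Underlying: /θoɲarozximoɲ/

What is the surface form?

Rule 1: /o/ before nasal /ɲ/ → [õ]
Rule 1: /i/ before nasal /m/ → [ĩ]
Rule 1: /o/ before nasal /ɲ/ → [õ]
After rule 1: θõɲarozxĩmõɲ
Rule 2: /z/ before /x/ (voiceless) → [s]

[θõɲarosxĩmõɲ]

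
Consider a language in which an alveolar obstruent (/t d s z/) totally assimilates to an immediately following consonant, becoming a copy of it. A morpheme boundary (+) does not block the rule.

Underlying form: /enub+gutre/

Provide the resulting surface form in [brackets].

[enub+gurre]

/t/ before /r/ → [r] (total assimilation)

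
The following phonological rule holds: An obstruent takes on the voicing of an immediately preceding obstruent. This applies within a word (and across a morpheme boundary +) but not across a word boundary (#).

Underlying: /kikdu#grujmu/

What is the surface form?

[kiktu#grujmu]

/d/ after /k/ (voiceless) → [t]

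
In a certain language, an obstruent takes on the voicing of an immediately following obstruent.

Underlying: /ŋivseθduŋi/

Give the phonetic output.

[ŋifseðduŋi]

/v/ before /s/ (voiceless) → [f]
/θ/ before /d/ (voiced) → [ð]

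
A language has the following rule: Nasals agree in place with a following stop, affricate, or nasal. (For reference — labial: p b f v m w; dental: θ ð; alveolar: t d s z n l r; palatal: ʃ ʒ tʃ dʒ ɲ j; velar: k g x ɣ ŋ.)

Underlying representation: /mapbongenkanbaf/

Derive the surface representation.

[mapboŋgeŋkambaf]

/n/ before /g/ (velar) → [ŋ]
/n/ before /k/ (velar) → [ŋ]
/n/ before /b/ (labial) → [m]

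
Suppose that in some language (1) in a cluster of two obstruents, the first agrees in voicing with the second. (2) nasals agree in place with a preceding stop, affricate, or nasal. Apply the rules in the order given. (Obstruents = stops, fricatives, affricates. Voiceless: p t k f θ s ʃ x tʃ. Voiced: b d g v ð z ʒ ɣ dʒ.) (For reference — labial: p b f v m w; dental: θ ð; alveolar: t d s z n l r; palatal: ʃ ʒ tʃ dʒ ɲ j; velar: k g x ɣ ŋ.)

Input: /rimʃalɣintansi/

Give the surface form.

[rimʃalɣintansi]

Rule 1: no segment meets the rule's conditions; no change.
After rule 1: rimʃalɣintansi
Rule 2: no segment meets the rule's conditions; no change.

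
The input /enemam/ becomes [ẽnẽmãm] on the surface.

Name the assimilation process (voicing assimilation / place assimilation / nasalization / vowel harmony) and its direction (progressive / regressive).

/e/→[ẽ] /e/→[ẽ] /a/→[ã].
Each target copies a feature from the following segment, so the direction is regressive.

nasalization, regressive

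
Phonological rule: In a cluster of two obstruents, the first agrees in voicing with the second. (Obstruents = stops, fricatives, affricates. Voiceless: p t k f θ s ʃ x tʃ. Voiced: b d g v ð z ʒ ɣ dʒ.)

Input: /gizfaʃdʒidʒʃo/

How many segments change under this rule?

3

/z/ before /f/ (voiceless) → [s]
/ʃ/ before /dʒ/ (voiced) → [ʒ]
/dʒ/ before /ʃ/ (voiceless) → [tʃ]
3 segments change.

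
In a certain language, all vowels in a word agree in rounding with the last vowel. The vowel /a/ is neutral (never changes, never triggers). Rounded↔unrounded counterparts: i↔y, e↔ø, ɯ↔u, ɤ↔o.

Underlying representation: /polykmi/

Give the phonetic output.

/o/ harmonizes with /i/ ([-round]) → [ɤ]
/y/ harmonizes with /i/ ([-round]) → [i]

[pɤlikmi]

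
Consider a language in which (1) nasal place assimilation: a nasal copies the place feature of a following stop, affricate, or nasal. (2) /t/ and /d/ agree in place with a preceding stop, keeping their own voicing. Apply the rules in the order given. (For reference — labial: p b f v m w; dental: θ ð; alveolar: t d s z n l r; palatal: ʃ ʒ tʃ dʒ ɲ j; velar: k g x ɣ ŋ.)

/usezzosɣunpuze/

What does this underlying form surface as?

Rule 1: /n/ before /p/ (labial) → [m]
After rule 1: usezzosɣumpuze
Rule 2: no segment meets the rule's conditions; no change.

[usezzosɣumpuze]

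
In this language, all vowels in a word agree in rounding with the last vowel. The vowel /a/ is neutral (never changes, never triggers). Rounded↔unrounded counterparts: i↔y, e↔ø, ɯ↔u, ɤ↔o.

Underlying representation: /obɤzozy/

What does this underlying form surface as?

/ɤ/ harmonizes with /y/ ([+round]) → [o]

[obozozy]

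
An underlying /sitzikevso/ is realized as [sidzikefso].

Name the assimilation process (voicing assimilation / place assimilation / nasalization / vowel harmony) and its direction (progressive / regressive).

voicing assimilation, regressive

/t/→[d] /v/→[f].
Each target copies a feature from the following segment, so the direction is regressive.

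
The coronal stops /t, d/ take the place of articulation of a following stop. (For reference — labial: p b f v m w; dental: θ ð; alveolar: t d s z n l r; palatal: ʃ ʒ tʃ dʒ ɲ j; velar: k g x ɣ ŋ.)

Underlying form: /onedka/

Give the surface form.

[onegka]

/d/ before /k/ (velar) → [g]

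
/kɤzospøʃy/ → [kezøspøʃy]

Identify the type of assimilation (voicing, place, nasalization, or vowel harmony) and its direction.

vowel harmony, regressive

/ɤ/→[e] /o/→[ø].
Vowels agree with the last vowel, so the harmony is regressive.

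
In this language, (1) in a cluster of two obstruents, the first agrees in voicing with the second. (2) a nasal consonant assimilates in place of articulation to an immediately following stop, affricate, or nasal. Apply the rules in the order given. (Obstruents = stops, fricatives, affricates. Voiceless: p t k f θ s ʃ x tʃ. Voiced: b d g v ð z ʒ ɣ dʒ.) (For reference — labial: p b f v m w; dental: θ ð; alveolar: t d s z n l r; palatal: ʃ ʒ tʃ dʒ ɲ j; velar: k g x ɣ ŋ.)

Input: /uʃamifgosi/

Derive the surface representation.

[uʃamivgosi]

Rule 1: /f/ before /g/ (voiced) → [v]
After rule 1: uʃamivgosi
Rule 2: no segment meets the rule's conditions; no change.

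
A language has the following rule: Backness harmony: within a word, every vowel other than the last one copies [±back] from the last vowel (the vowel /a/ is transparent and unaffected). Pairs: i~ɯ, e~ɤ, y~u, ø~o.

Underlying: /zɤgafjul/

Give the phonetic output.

[zɤgafjul]

no segment meets the rule's conditions; no change.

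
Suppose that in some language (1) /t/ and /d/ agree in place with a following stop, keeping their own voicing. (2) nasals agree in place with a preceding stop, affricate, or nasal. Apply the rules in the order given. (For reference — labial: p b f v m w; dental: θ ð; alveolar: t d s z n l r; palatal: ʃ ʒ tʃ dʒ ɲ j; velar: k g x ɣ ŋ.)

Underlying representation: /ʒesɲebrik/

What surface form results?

Rule 1: no segment meets the rule's conditions; no change.
After rule 1: ʒesɲebrik
Rule 2: no segment meets the rule's conditions; no change.

[ʒesɲebrik]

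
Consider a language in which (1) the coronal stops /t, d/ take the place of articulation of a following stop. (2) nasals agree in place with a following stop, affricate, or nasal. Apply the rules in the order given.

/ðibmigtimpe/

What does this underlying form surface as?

[ðibmigtimpe]

Rule 1: no segment meets the rule's conditions; no change.
After rule 1: ðibmigtimpe
Rule 2: no segment meets the rule's conditions; no change.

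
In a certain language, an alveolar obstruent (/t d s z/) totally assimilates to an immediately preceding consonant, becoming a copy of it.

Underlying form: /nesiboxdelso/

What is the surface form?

/d/ after /x/ → [x] (total assimilation)
/s/ after /l/ → [l] (total assimilation)

[nesiboxxello]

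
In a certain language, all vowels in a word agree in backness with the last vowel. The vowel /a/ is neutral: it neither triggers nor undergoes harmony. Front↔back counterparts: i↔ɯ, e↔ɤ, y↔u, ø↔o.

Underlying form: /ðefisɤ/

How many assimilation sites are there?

/e/ harmonizes with /ɤ/ ([+back]) → [ɤ]
/i/ harmonizes with /ɤ/ ([+back]) → [ɯ]
2 segments change.

2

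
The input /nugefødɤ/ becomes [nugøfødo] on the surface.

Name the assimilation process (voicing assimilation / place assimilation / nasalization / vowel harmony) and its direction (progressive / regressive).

vowel harmony, progressive

/e/→[ø] /ɤ/→[o].
Vowels agree with the first vowel, so the harmony is progressive.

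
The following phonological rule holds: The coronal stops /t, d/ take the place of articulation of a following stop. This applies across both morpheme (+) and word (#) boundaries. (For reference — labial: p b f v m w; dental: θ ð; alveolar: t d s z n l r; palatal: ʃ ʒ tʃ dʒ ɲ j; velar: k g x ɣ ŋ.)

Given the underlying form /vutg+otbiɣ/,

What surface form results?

/t/ before /g/ (velar) → [k]
/t/ before /b/ (labial) → [p]

[vukg+opbiɣ]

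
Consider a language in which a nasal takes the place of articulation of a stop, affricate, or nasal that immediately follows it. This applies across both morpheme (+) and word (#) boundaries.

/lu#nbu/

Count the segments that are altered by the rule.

1

/n/ before /b/ (labial) → [m]
1 segment changes.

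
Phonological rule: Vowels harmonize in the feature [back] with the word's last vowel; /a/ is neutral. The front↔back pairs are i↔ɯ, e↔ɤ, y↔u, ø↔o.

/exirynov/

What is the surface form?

[ɤxɯrunov]

/e/ harmonizes with /o/ ([+back]) → [ɤ]
/i/ harmonizes with /o/ ([+back]) → [ɯ]
/y/ harmonizes with /o/ ([+back]) → [u]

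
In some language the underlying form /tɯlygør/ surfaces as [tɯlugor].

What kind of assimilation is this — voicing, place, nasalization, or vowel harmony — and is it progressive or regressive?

/y/→[u] /ø/→[o].
Vowels agree with the first vowel, so the harmony is progressive.

vowel harmony, progressive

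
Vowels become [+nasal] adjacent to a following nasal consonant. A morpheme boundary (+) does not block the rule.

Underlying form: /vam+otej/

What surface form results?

/a/ before nasal /m/ → [ã]

[vãm+otej]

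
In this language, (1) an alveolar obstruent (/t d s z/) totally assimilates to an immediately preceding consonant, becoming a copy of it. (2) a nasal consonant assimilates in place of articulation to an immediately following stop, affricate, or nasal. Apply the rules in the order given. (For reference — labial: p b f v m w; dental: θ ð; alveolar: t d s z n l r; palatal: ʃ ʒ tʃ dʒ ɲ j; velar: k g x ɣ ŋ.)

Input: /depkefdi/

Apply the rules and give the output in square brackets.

[depkeffi]

Rule 1: /d/ after /f/ → [f] (total assimilation)
After rule 1: depkeffi
Rule 2: no segment meets the rule's conditions; no change.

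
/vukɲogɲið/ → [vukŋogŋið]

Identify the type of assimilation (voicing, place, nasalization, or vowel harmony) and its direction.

place assimilation, progressive

/ɲ/→[ŋ] /ɲ/→[ŋ].
Each target copies a feature from the preceding segment, so the direction is progressive.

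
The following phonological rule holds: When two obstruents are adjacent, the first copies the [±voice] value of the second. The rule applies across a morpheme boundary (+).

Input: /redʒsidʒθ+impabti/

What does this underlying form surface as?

[retʃsitʃθ+impapti]

/dʒ/ before /s/ (voiceless) → [tʃ]
/dʒ/ before /θ/ (voiceless) → [tʃ]
/b/ before /t/ (voiceless) → [p]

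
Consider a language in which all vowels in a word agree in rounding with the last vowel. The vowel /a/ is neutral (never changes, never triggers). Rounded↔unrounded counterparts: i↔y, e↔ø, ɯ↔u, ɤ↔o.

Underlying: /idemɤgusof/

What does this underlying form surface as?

/i/ harmonizes with /o/ ([+round]) → [y]
/e/ harmonizes with /o/ ([+round]) → [ø]
/ɤ/ harmonizes with /o/ ([+round]) → [o]

[ydømogusof]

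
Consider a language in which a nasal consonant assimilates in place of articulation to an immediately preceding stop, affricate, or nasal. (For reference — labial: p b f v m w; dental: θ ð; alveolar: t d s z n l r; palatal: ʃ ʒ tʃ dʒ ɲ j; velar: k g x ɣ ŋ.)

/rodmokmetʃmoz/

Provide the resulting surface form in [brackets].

[rodnokŋetʃɲoz]

/m/ after /d/ (alveolar) → [n]
/m/ after /k/ (velar) → [ŋ]
/m/ after /tʃ/ (palatal) → [ɲ]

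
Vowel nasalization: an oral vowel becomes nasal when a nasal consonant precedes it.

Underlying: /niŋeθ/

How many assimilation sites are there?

2

/i/ after nasal /n/ → [ĩ]
/e/ after nasal /ŋ/ → [ẽ]
2 segments change.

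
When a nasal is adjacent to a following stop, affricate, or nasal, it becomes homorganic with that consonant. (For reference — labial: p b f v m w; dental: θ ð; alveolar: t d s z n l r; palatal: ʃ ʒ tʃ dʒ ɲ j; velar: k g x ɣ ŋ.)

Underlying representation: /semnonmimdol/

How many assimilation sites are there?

/m/ before /n/ (alveolar) → [n]
/n/ before /m/ (labial) → [m]
/m/ before /d/ (alveolar) → [n]
3 segments change.

3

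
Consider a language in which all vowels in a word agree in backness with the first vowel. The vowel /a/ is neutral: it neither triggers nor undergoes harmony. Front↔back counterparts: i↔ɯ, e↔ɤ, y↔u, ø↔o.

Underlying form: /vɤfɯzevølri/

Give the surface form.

/e/ harmonizes with /ɤ/ ([+back]) → [ɤ]
/ø/ harmonizes with /ɤ/ ([+back]) → [o]
/i/ harmonizes with /ɤ/ ([+back]) → [ɯ]

[vɤfɯzɤvolrɯ]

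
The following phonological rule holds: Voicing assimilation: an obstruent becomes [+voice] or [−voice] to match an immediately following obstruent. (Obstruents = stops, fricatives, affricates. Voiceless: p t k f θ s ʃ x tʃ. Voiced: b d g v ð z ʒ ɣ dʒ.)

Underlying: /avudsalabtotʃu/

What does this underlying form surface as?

[avutsalaptotʃu]

/d/ before /s/ (voiceless) → [t]
/b/ before /t/ (voiceless) → [p]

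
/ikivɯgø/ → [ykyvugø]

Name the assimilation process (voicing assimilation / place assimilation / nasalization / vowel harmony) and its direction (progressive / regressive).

vowel harmony, regressive

/i/→[y] /i/→[y] /ɯ/→[u].
Vowels agree with the last vowel, so the harmony is regressive.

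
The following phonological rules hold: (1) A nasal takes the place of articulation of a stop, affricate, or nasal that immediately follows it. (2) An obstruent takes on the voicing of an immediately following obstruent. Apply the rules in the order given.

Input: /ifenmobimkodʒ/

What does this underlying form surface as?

[ifemmobiŋkodʒ]

Rule 1: /n/ before /m/ (labial) → [m]
Rule 1: /m/ before /k/ (velar) → [ŋ]
After rule 1: ifemmobiŋkodʒ
Rule 2: no segment meets the rule's conditions; no change.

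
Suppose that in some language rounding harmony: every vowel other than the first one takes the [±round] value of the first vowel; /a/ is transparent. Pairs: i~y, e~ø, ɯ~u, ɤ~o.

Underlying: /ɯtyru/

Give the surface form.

[ɯtirɯ]

/y/ harmonizes with /ɯ/ ([-round]) → [i]
/u/ harmonizes with /ɯ/ ([-round]) → [ɯ]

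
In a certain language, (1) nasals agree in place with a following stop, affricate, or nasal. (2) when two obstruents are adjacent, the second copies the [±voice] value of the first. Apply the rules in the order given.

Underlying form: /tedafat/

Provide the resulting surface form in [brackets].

[tedafat]

Rule 1: no segment meets the rule's conditions; no change.
After rule 1: tedafat
Rule 2: no segment meets the rule's conditions; no change.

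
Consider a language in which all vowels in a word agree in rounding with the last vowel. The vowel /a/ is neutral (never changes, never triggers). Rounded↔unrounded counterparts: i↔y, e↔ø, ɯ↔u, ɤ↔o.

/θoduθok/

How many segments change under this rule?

No segment meets the rule's conditions.

0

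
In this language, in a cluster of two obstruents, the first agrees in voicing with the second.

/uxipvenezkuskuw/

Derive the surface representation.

[uxibveneskuskuw]

/p/ before /v/ (voiced) → [b]
/z/ before /k/ (voiceless) → [s]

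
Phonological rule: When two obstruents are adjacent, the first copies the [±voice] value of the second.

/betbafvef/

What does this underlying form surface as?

[bedbavvef]

/t/ before /b/ (voiced) → [d]
/f/ before /v/ (voiced) → [v]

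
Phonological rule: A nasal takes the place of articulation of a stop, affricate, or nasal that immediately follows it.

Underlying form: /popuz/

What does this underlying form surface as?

no segment meets the rule's conditions; no change.

[popuz]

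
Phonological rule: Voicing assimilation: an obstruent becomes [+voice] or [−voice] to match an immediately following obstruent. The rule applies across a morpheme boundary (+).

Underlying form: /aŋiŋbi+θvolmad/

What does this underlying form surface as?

/θ/ before /v/ (voiced) → [ð]

[aŋiŋbi+ðvolmad]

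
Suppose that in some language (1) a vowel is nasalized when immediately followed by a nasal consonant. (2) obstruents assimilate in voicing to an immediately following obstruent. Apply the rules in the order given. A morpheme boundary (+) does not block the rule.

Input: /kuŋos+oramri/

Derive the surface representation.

[kũŋos+orãmri]

Rule 1: /u/ before nasal /ŋ/ → [ũ]
Rule 1: /a/ before nasal /m/ → [ã]
After rule 1: kũŋos+orãmri
Rule 2: no segment meets the rule's conditions; no change.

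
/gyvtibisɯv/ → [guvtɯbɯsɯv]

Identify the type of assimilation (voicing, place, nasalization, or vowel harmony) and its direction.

/y/→[u] /i/→[ɯ] /i/→[ɯ].
Vowels agree with the last vowel, so the harmony is regressive.

vowel harmony, regressive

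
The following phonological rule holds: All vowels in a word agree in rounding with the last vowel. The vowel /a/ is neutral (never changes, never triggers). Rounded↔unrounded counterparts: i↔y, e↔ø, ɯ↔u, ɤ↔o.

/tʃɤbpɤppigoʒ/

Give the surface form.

/ɤ/ harmonizes with /o/ ([+round]) → [o]
/ɤ/ harmonizes with /o/ ([+round]) → [o]
/i/ harmonizes with /o/ ([+round]) → [y]

[tʃobpoppygoʒ]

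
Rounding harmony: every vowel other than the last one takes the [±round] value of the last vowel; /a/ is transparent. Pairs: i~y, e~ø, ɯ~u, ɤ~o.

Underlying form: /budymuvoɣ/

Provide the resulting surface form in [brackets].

no segment meets the rule's conditions; no change.

[budymuvoɣ]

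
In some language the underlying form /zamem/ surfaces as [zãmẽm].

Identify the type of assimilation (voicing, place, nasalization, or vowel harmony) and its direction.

nasalization, regressive

/a/→[ã] /e/→[ẽ].
Each target copies a feature from the following segment, so the direction is regressive.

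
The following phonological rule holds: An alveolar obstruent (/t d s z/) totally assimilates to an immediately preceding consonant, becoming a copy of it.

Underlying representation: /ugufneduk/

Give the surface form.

no segment meets the rule's conditions; no change.

[ugufneduk]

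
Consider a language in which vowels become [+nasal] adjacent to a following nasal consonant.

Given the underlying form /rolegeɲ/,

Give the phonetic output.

[rolegẽɲ]

/e/ before nasal /ɲ/ → [ẽ]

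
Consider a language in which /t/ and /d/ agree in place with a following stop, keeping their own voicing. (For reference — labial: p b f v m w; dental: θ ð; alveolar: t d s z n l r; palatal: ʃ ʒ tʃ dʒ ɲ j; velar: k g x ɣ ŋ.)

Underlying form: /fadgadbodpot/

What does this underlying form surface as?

[faggabbobpot]

/d/ before /g/ (velar) → [g]
/d/ before /b/ (labial) → [b]
/d/ before /p/ (labial) → [b]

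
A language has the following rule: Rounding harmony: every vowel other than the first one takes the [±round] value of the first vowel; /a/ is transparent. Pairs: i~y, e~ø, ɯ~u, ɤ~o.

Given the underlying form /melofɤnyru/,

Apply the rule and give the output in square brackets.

/o/ harmonizes with /e/ ([-round]) → [ɤ]
/y/ harmonizes with /e/ ([-round]) → [i]
/u/ harmonizes with /e/ ([-round]) → [ɯ]

[melɤfɤnirɯ]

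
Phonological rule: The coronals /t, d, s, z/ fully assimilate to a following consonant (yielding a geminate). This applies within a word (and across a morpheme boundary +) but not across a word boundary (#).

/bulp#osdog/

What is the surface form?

[bulp#oddog]

/s/ before /d/ → [d] (total assimilation)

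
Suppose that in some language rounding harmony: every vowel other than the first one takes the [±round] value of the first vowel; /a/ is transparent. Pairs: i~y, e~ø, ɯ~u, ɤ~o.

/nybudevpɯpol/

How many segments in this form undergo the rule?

2

/e/ harmonizes with /y/ ([+round]) → [ø]
/ɯ/ harmonizes with /y/ ([+round]) → [u]
2 segments change.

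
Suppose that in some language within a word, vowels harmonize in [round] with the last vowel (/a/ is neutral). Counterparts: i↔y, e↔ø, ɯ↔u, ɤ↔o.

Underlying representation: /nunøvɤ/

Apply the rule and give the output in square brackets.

[nɯnevɤ]

/u/ harmonizes with /ɤ/ ([-round]) → [ɯ]
/ø/ harmonizes with /ɤ/ ([-round]) → [e]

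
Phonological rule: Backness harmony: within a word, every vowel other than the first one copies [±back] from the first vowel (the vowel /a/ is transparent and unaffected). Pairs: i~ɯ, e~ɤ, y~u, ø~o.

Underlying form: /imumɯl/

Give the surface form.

/u/ harmonizes with /i/ ([-back]) → [y]
/ɯ/ harmonizes with /i/ ([-back]) → [i]

[imymil]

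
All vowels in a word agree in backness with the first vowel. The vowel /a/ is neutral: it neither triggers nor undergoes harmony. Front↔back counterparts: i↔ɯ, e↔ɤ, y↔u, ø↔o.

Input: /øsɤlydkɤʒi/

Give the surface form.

[øselydkeʒi]

/ɤ/ harmonizes with /ø/ ([-back]) → [e]
/ɤ/ harmonizes with /ø/ ([-back]) → [e]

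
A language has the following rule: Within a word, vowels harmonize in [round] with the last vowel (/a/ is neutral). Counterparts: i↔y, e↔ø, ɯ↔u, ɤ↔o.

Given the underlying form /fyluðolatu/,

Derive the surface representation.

[fyluðolatu]

no segment meets the rule's conditions; no change.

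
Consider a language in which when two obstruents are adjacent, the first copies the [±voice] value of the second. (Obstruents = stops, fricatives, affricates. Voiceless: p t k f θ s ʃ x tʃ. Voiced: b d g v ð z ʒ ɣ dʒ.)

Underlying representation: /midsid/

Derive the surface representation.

[mitsid]

/d/ before /s/ (voiceless) → [t]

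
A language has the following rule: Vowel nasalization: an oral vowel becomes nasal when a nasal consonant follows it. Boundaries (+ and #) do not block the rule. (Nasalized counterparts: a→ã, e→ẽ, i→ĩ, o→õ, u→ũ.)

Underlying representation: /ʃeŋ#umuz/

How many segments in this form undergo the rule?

/e/ before nasal /ŋ/ → [ẽ]
/u/ before nasal /m/ → [ũ]
2 segments change.

2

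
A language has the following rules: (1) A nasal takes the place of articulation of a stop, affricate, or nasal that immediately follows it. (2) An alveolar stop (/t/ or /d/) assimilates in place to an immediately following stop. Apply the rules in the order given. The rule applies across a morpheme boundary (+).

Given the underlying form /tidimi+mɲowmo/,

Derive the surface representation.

Rule 1: /m/ before /ɲ/ (palatal) → [ɲ]
After rule 1: tidimi+ɲɲowmo
Rule 2: no segment meets the rule's conditions; no change.

[tidimi+ɲɲowmo]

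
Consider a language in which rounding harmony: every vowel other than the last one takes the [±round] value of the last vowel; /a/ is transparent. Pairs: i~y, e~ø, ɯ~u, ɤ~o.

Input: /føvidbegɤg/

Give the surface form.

/ø/ harmonizes with /ɤ/ ([-round]) → [e]

[fevidbegɤg]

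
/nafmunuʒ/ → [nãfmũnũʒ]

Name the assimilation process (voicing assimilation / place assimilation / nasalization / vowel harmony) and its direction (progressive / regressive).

/a/→[ã] /u/→[ũ] /u/→[ũ].
Each target copies a feature from the preceding segment, so the direction is progressive.

nasalization, progressive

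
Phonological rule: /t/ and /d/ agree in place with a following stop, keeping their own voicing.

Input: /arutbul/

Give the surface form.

/t/ before /b/ (labial) → [p]

[arupbul]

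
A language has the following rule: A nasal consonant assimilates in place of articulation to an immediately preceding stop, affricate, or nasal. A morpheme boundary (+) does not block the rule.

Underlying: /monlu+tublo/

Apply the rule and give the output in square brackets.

[monlu+tublo]

no segment meets the rule's conditions; no change.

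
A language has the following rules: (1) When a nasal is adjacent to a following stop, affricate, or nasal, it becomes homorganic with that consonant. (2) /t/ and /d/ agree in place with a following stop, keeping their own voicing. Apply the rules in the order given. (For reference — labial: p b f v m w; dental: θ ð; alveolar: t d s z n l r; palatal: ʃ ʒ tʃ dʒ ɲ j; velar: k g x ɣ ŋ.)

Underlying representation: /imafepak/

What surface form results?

Rule 1: no segment meets the rule's conditions; no change.
After rule 1: imafepak
Rule 2: no segment meets the rule's conditions; no change.

[imafepak]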